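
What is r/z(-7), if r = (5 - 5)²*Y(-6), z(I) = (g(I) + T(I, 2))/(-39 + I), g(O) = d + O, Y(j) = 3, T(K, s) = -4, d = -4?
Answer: 0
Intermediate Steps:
g(O) = -4 + O
z(I) = (-8 + I)/(-39 + I) (z(I) = ((-4 + I) - 4)/(-39 + I) = (-8 + I)/(-39 + I))
r = 0 (r = (5 - 5)²*3 = 0²*3 = 0*3 = 0)
r/z(-7) = 0/(((-8 - 7)/(-39 - 7))) = 0/((-15/(-46))) = 0/((-1/46*(-15))) = 0/(15/46) = 0*(46/15) = 0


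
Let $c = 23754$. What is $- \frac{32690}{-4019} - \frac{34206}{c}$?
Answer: $\frac{106507391}{15911221} \approx 6.6939$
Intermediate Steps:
$- \frac{32690}{-4019} - \frac{34206}{c} = - \frac{32690}{-4019} - \frac{34206}{23754} = \left(-32690\right) \left(- \frac{1}{4019}\right) - \frac{5701}{3959} = \frac{32690}{4019} - \frac{5701}{3959} = \frac{106507391}{15911221}$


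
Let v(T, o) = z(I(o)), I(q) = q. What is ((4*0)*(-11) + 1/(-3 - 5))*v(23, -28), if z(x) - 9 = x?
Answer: 19/8 ≈ 2.3750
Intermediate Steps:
z(x) = 9 + x
v(T, o) = 9 + o
((4*0)*(-11) + 1/(-3 - 5))*v(23, -28) = ((4*0)*(-11) + 1/(-3 - 5))*(9 - 28) = (0*(-11) + 1/(-8))*(-19) = (0 - ⅛)*(-19) = -⅛*(-19) = 19/8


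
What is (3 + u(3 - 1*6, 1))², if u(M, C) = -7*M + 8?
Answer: 1024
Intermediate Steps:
u(M, C) = 8 - 7*M
(3 + u(3 - 1*6, 1))² = (3 + (8 - 7*(3 - 1*6)))² = (3 + (8 - 7*(3 - 6)))² = (3 + (8 - 7*(-3)))² = (3 + (8 + 21))² = (3 + 29)² = 32² = 1024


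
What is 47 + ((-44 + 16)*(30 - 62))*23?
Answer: 20655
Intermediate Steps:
47 + ((-44 + 16)*(30 - 62))*23 = 47 - 28*(-32)*23 = 47 + 896*23 = 47 + 20608 = 20655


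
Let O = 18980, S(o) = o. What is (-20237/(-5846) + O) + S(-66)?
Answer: 110591481/5846 ≈ 18917.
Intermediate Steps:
(-20237/(-5846) + O) + S(-66) = (-20237/(-5846) + 18980) - 66 = (-20237*(-1/5846) + 18980) - 66 = (20237/5846 + 18980) - 66 = 110977317/5846 - 66 = 110591481/5846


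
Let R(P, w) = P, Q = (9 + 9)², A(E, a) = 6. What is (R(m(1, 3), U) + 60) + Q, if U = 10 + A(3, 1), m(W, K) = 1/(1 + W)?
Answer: 769/2 ≈ 384.50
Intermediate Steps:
Q = 324 (Q = 18² = 324)
U = 16 (U = 10 + 6 = 16)
(R(m(1, 3), U) + 60) + Q = (1/(1 + 1) + 60) + 324 = (1/2 + 60) + 324 = (½ + 60) + 324 = 121/2 + 324 = 769/2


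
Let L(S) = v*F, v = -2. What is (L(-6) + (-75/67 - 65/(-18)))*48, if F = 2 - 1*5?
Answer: 81928/201 ≈ 407.60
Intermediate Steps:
F = -3 (F = 2 - 5 = -3)
L(S) = 6 (L(S) = -2*(-3) = 6)
(L(-6) + (-75/67 - 65/(-18)))*48 = (6 + (-75/67 - 65/(-18)))*48 = (6 + (-75*1/67 - 65*(-1/18)))*48 = (6 + (-75/67 + 65/18))*48 = (6 + 3005/1206)*48 = (10241/1206)*48 = 81928/201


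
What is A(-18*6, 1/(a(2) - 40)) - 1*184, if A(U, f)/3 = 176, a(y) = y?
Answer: 344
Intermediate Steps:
A(U, f) = 528 (A(U, f) = 3*176 = 528)
A(-18*6, 1/(a(2) - 40)) - 1*184 = 528 - 1*184 = 528 - 184 = 344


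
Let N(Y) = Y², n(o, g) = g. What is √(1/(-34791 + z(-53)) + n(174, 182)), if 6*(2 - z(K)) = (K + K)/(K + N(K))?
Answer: 65*√1268754317906/5427083 ≈ 13.491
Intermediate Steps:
z(K) = 2 - K/(3*(K + K²)) (z(K) = 2 - (K + K)/(6*(K + K²)) = 2 - 2*K/(6*(K + K²)) = 2 - K/(3*(K + K²)))
√(1/(-34791 + z(-53)) + n(174, 182)) = √(1/(-34791 + (5 + 6*(-53))/(3*(1 - 53))) + 182) = √(1/(-34791 + (⅓)*(5 - 318)/(-52)) + 182) = √(1/(-34791 + (⅓)*(-1/52)*(-313)) + 182) = √(1/(-34791 + 313/156) + 182) = √(1/(-5427083/156) + 182) = √(-156/5427083 + 182) = √(987728950/5427083) = 65*√1268754317906/5427083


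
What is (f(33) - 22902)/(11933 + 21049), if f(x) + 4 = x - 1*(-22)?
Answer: -7617/10994 ≈ -0.69283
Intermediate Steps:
f(x) = 18 + x (f(x) = -4 + (x - 1*(-22)) = -4 + (x + 22) = -4 + (22 + x) = 18 + x)
(f(33) - 22902)/(11933 + 21049) = ((18 + 33) - 22902)/(11933 + 21049) = (51 - 22902)/32982 = -22851*1/32982 = -7617/10994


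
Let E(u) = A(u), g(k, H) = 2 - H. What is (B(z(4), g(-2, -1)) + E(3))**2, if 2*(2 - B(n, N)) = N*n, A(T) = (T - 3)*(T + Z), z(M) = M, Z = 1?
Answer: 16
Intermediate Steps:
A(T) = (1 + T)*(-3 + T) (A(T) = (T - 3)*(T + 1) = (-3 + T)*(1 + T) = (1 + T)*(-3 + T))
E(u) = -3 + u**2 - 2*u
B(n, N) = 2 - N*n/2
(B(z(4), g(-2, -1)) + E(3))**2 = ((2 - 1/2*(2 - 1*(-1))*4) + (-3 + 3**2 - 2*3))**2 = ((2 - 1/2*(2 + 1)*4) + (-3 + 9 - 6))**2 = ((2 - 1/2*3*4) + 0)**2 = ((2 - 6) + 0)**2 = (-4 + 0)**2 = (-4)**2 = 16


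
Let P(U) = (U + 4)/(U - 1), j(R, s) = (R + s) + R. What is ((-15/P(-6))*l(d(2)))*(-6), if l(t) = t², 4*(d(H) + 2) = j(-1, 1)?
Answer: 25515/16 ≈ 1594.7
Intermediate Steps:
j(R, s) = s + 2*R
P(U) = (4 + U)/(-1 + U)
d(H) = -9/4 (d(H) = -2 + (1 + 2*(-1))/4 = -2 + (1 - 2)/4 = -2 + (¼)*(-1) = -2 - ¼ = -9/4)
((-15/P(-6))*l(d(2)))*(-6) = ((-15*(-1 - 6)/(4 - 6))*(-9/4)²)*(-6) = (-15/(-2/(-7))*(81/16))*(-6) = (-15/((-⅐*(-2)))*(81/16))*(-6) = (-15/2/7*(81/16))*(-6) = (-15*7/2*(81/16))*(-6) = -105/2*81/16*(-6) = -8505/32*(-6) = 25515/16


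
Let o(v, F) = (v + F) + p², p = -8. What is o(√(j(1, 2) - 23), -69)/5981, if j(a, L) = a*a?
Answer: -5/5981 + I*√22/5981 ≈ -0.00083598 + 0.00078422*I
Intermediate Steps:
j(a, L) = a²
o(v, F) = 64 + F + v (o(v, F) = (v + F) + (-8)² = (F + v) + 64 = 64 + F + v)
o(√(j(1, 2) - 23), -69)/5981 = (64 - 69 + √(1² - 23))/5981 = (64 - 69 + √(1 - 23))*(1/5981) = (64 - 69 + √(-22))*(1/5981) = (64 - 69 + I*√22)*(1/5981) = (-5 + I*√22)*(1/5981) = -5/5981 + I*√22/5981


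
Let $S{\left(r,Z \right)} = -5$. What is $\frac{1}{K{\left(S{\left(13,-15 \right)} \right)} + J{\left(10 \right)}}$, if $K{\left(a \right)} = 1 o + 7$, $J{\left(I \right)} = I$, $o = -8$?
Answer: $\frac{1}{9} \approx 0.11111$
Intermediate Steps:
$K{\left(a \right)} = -1$ ($K{\left(a \right)} = 1 \left(-8\right) + 7 = -8 + 7 = -1$)
$\frac{1}{K{\left(S{\left(13,-15 \right)} \right)} + J{\left(10 \right)}} = \frac{1}{-1 + 10} = \frac{1}{9}$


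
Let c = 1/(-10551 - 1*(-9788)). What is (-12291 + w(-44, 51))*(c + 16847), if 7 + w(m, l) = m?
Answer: -158647276920/763 ≈ -2.0793e+8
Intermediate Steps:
w(m, l) = -7 + m
c = -1/763 (c = 1/(-10551 + 9788) = 1/(-763) = -1/763 ≈ -0.0013106)
(-12291 + w(-44, 51))*(c + 16847) = (-12291 + (-7 - 44))*(-1/763 + 16847) = (-12291 - 51)*(12854260/763) = -12342*12854260/763 = -158647276920/763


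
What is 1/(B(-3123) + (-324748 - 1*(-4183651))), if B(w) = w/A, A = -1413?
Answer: 157/605848118 ≈ 2.5914e-7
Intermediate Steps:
B(w) = -w/1413 (B(w) = w/(-1413) = w*(-1/1413) = -w/1413)
1/(B(-3123) + (-324748 - 1*(-4183651))) = 1/(-1/1413*(-3123) + (-324748 - 1*(-4183651))) = 1/(347/157 + (-324748 + 4183651)) = 1/(347/157 + 3858903) = 1/(605848118/157) = 157/605848118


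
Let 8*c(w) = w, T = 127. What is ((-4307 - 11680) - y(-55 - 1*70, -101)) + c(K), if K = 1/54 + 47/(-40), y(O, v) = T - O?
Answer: -140306209/8640 ≈ -16239.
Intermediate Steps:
y(O, v) = 127 - O
K = -1249/1080 (K = 1*(1/54) + 47*(-1/40) = 1/54 - 47/40 = -1249/1080 ≈ -1.1565)
c(w) = w/8
((-4307 - 11680) - y(-55 - 1*70, -101)) + c(K) = ((-4307 - 11680) - (127 - (-55 - 1*70))) + (⅛)*(-1249/1080) = (-15987 - (127 - (-55 - 70))) - 1249/8640 = (-15987 - (127 - 1*(-125))) - 1249/8640 = (-15987 - (127 + 125)) - 1249/8640 = (-15987 - 1*252) - 1249/8640 = (-15987 - 252) - 1249/8640 = -16239 - 1249/8640 = -140306209/8640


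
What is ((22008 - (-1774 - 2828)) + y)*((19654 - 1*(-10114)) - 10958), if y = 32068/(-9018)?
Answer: 250734073040/501 ≈ 5.0047e+8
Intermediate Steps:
y = -16034/4509 (y = 32068*(-1/9018) = -16034/4509 ≈ -3.5560)
((22008 - (-1774 - 2828)) + y)*((19654 - 1*(-10114)) - 10958) = ((22008 - (-1774 - 2828)) - 16034/4509)*((19654 - 1*(-10114)) - 10958) = ((22008 - 1*(-4602)) - 16034/4509)*((19654 + 10114) - 10958) = ((22008 + 4602) - 16034/4509)*(29768 - 10958) = (26610 - 16034/4509)*18810 = (119968456/4509)*18810 = 250734073040/501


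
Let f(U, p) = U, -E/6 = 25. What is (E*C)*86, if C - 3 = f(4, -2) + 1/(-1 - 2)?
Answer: -86000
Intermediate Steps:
E = -150 (E = -6*25 = -150)
C = 20/3 (C = 3 + (4 + 1/(-1 - 2)) = 3 + (4 + 1/(-3)) = 3 + (4 - ⅓) = 3 + 11/3 = 20/3 ≈ 6.6667)
(E*C)*86 = -150*20/3*86 = -1000*86 = -86000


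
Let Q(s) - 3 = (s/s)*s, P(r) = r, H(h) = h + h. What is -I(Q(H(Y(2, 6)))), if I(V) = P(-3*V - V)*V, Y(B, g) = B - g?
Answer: 100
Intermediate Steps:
H(h) = 2*h
Q(s) = 3 + s (Q(s) = 3 + (s/s)*s = 3 + 1*s = 3 + s)
I(V) = -4*V² (I(V) = (-3*V - V)*V = (-4*V)*V = -4*V²)
-I(Q(H(Y(2, 6)))) = -(-4)*(3 + 2*(2 - 1*6))² = -(-4)*(3 + 2*(2 - 6))² = -(-4)*(3 + 2*(-4))² = -(-4)*(3 - 8)² = -(-4)*(-5)² = -(-4)*25 = -1*(-100) = 100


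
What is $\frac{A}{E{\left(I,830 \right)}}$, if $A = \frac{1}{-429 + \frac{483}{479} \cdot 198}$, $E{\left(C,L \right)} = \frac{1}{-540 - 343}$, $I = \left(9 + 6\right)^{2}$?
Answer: $\frac{422957}{109857} \approx 3.8501$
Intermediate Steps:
$I = 225$ ($I = 15^{2} = 225$)
$E{\left(C,L \right)} = - \frac{1}{883}$ ($E{\left(C,L \right)} = \frac{1}{-883} = - \frac{1}{883}$)
$A = - \frac{479}{109857}$ ($A = \frac{1}{-429 + 483 \cdot \frac{1}{479} \cdot 198} = \frac{1}{-429 + \frac{483}{479} \cdot 198} = \frac{1}{-429 + \frac{95634}{479}} = \frac{1}{- \frac{109857}{479}} = - \frac{479}{109857} \approx -0.0043602$)
$\frac{A}{E{\left(I,830 \right)}} = - \frac{479}{109857 \left(- \frac{1}{883}\right)} = \left(- \frac{479}{109857}\right) \left(-883\right) = \frac{422957}{109857}$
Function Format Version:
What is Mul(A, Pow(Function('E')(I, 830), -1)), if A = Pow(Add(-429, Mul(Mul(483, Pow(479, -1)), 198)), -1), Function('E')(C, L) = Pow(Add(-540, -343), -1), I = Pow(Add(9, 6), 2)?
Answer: Rational(422957, 109857) ≈ 3.8501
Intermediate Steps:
I = 225 (I = Pow(15, 2) = 225)
Function('E')(C, L) = Rational(-1, 883) (Function('E')(C, L) = Pow(-883, -1) = Rational(-1, 883))
A = Rational(-479, 109857) (A = Pow(Add(-429, Mul(Mul(483, Rational(1, 479)), 198)), -1) = Pow(Add(-429, Mul(Rational(483, 479), 198)), -1) = Pow(Add(-429, Rational(95634, 479)), -1) = Pow(Rational(-109857, 479), -1) = Rational(-479, 109857) ≈ -0.0043602)
Mul(A, Pow(Function('E')(I, 830), -1)) = Mul(Rational(-479, 109857), Pow(Rational(-1, 883), -1)) = Mul(Rational(-479, 109857), -883) = Rational(422957, 109857)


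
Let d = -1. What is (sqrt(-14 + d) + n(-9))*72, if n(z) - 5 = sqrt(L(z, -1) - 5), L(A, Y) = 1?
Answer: 360 + 144*I + 72*I*sqrt(15) ≈ 360.0 + 422.85*I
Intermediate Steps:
n(z) = 5 + 2*I (n(z) = 5 + sqrt(1 - 5) = 5 + sqrt(-4) = 5 + 2*I)
(sqrt(-14 + d) + n(-9))*72 = (sqrt(-14 - 1) + (5 + 2*I))*72 = (sqrt(-15) + (5 + 2*I))*72 = (I*sqrt(15) + (5 + 2*I))*72 = (5 + 2*I + I*sqrt(15))*72 = 360 + 144*I + 72*I*sqrt(15)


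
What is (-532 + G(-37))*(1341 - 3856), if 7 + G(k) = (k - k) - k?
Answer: 1262530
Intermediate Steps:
G(k) = -7 - k (G(k) = -7 + ((k - k) - k) = -7 + (0 - k) = -7 - k)
(-532 + G(-37))*(1341 - 3856) = (-532 + (-7 - 1*(-37)))*(1341 - 3856) = (-532 + (-7 + 37))*(-2515) = (-532 + 30)*(-2515) = -502*(-2515) = 1262530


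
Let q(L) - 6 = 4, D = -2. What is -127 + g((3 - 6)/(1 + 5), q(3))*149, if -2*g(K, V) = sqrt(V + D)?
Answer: -127 - 149*sqrt(2) ≈ -337.72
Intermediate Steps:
q(L) = 10 (q(L) = 6 + 4 = 10)
g(K, V) = -sqrt(-2 + V)/2 (g(K, V) = -sqrt(V - 2)/2 = -sqrt(-2 + V)/2)
-127 + g((3 - 6)/(1 + 5), q(3))*149 = -127 - sqrt(-2 + 10)/2*149 = -127 - sqrt(2)*149 = -127 - 149*sqrt(2)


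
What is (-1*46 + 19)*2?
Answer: -54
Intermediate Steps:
(-1*46 + 19)*2 = (-46 + 19)*2 = -27*2 = -54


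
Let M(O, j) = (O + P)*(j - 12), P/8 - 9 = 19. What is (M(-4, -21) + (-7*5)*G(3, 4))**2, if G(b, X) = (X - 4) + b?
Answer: 54243225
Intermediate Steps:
P = 224 (P = 72 + 8*19 = 72 + 152 = 224)
G(b, X) = -4 + X + b (G(b, X) = (-4 + X) + b = -4 + X + b)
M(O, j) = (-12 + j)*(224 + O) (M(O, j) = (O + 224)*(j - 12) = (224 + O)*(-12 + j) = (-12 + j)*(224 + O))
(M(-4, -21) + (-7*5)*G(3, 4))**2 = ((-2688 - 12*(-4) + 224*(-21) - 4*(-21)) + (-7*5)*(-4 + 4 + 3))**2 = ((-2688 + 48 - 4704 + 84) - 35*3)**2 = (-7260 - 105)**2 = (-7365)**2 = 54243225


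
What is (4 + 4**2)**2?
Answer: 400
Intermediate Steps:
(4 + 4**2)**2 = (4 + 16)**2 = 20**2 = 400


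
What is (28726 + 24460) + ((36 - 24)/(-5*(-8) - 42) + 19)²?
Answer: 53355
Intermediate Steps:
(28726 + 24460) + ((36 - 24)/(-5*(-8) - 42) + 19)² = 53186 + (12/(40 - 42) + 19)² = 53186 + (12/(-2) + 19)² = 53186 + (12*(-½) + 19)² = 53186 + (-6 + 19)² = 53186 + 13² = 53186 + 169 = 53355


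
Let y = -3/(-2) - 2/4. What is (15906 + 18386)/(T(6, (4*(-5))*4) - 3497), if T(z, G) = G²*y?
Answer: 34292/2903 ≈ 11.813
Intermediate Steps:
y = 1 (y = -3*(-½) - 2*¼ = 3/2 - ½ = 1)
T(z, G) = G² (T(z, G) = G²*1 = G²)
(15906 + 18386)/(T(6, (4*(-5))*4) - 3497) = (15906 + 18386)/(((4*(-5))*4)² - 3497) = 34292/((-20*4)² - 3497) = 34292/((-80)² - 3497) = 34292/(6400 - 3497) = 34292/2903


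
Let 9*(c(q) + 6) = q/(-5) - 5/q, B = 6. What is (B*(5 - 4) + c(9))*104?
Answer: -11024/405 ≈ -27.220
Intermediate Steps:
c(q) = -6 - 5/(9*q) - q/45 (c(q) = -6 + (q/(-5) - 5/q)/9 = -6 + (q*(-1/5) - 5/q)/9 = -6 + (-q/5 - 5/q)/9 = -6 + (-5/q - q/5)/9 = -6 + (-5/(9*q) - q/45) = -6 - 5/(9*q) - q/45)
(B*(5 - 4) + c(9))*104 = (6*(5 - 4) + (1/45)*(-25 - 1*9*(270 + 9))/9)*104 = (6*1 + (1/45)*(1/9)*(-25 - 1*9*279))*104 = (6 + (1/45)*(1/9)*(-25 - 2511))*104 = (6 + (1/45)*(1/9)*(-2536))*104 = (6 - 2536/405)*104 = -106/405*104 = -11024/405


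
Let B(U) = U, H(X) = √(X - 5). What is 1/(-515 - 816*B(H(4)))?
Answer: -515/931081 + 816*I/931081 ≈ -0.00055312 + 0.0008764*I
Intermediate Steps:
H(X) = √(-5 + X)
1/(-515 - 816*B(H(4))) = 1/(-515 - 816*√(-5 + 4)) = 1/(-515 - 816*I) = (-515 + 816*I)/931081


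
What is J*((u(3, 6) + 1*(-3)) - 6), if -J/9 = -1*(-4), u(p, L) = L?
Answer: 108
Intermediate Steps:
J = -36 (J = -(-9)*(-4) = -9*4 = -36)
J*((u(3, 6) + 1*(-3)) - 6) = -36*((6 + 1*(-3)) - 6) = -36*((6 - 3) - 6) = -36*(3 - 6) = -36*(-3) = 108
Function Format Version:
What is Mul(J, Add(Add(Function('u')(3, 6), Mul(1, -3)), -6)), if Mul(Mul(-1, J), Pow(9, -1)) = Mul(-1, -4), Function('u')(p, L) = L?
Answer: 108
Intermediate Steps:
J = -36 (J = Mul(-9, Mul(-1, -4)) = Mul(-9, 4) = -36)
Mul(J, Add(Add(Function('u')(3, 6), Mul(1, -3)), -6)) = Mul(-36, Add(Add(6, Mul(1, -3)), -6)) = Mul(-36, Add(Add(6, -3), -6)) = Mul(-36, Add(3, -6)) = Mul(-36, -3) = 108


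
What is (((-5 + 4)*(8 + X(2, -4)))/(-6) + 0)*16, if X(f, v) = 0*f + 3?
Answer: 88/3 ≈ 29.333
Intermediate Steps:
X(f, v) = 3 (X(f, v) = 0 + 3 = 3)
(((-5 + 4)*(8 + X(2, -4)))/(-6) + 0)*16 = (((-5 + 4)*(8 + 3))/(-6) + 0)*16 = (-1*11*(-1/6) + 0)*16 = (-11*(-1/6) + 0)*16 = (11/6 + 0)*16 = (11/6)*16 = 88/3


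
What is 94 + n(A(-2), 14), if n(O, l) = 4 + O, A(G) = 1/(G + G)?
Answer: 391/4 ≈ 97.750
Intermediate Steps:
A(G) = 1/(2*G)
94 + n(A(-2), 14) = 94 + (4 + (½)/(-2)) = 94 + (4 + (½)*(-½)) = 94 + (4 - ¼) = 94 + 15/4 = 391/4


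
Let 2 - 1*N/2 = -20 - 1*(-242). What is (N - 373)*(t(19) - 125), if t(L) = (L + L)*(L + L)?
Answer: -1072347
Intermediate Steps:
t(L) = 4*L**2 (t(L) = (2*L)*(2*L) = 4*L**2)
N = -440 (N = 4 - 2*(-20 - 1*(-242)) = 4 - 2*(-20 + 242) = 4 - 2*222 = 4 - 444 = -440)
(N - 373)*(t(19) - 125) = (-440 - 373)*(4*19**2 - 125) = -813*(4*361 - 125) = -813*(1444 - 125) = -813*1319 = -1072347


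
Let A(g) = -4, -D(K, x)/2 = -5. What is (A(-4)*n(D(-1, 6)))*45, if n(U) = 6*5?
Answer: -5400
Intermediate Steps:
D(K, x) = 10 (D(K, x) = -2*(-5) = 10)
n(U) = 30
(A(-4)*n(D(-1, 6)))*45 = -4*30*45 = -120*45 = -5400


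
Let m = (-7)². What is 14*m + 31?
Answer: 717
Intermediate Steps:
m = 49
14*m + 31 = 14*49 + 31 = 686 + 31 = 717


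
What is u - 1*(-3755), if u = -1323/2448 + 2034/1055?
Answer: 1077932963/286960 ≈ 3756.4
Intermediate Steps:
u = 398163/286960 (u = -1323*1/2448 + 2034*(1/1055) = -147/272 + 2034/1055 = 398163/286960 ≈ 1.3875)
u - 1*(-3755) = 398163/286960 - 1*(-3755) = 398163/286960 + 3755 = 1077932963/286960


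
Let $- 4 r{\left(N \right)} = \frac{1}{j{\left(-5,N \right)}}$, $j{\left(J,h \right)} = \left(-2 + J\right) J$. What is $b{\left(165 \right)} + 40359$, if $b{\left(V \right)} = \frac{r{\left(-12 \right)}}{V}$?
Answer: $\frac{932292899}{23100} \approx 40359.0$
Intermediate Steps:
$j{\left(J,h \right)} = J \left(-2 + J\right)$
$r{\left(N \right)} = - \frac{1}{140}$ ($r{\left(N \right)} = - \frac{1}{4 \left(- 5 \left(-2 - 5\right)\right)} = - \frac{1}{4 \left(\left(-5\right) \left(-7\right)\right)} = - \frac{1}{4 \cdot 35} = \left(- \frac{1}{4}\right) \frac{1}{35} = - \frac{1}{140}$)
$b{\left(V \right)} = - \frac{1}{140 V}$
$b{\left(165 \right)} + 40359 = - \frac{1}{140 \cdot 165} + 40359 = \left(- \frac{1}{140}\right) \frac{1}{165} + 40359 = - \frac{1}{23100} + 40359 = \frac{932292899}{23100}$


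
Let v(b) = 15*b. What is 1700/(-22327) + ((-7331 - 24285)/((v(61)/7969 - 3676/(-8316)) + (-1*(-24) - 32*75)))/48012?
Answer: -66677050893607916/878904904717612315 ≈ -0.075864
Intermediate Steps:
1700/(-22327) + ((-7331 - 24285)/((v(61)/7969 - 3676/(-8316)) + (-1*(-24) - 32*75)))/48012 = 1700/(-22327) + ((-7331 - 24285)/(((15*61)/7969 - 3676/(-8316)) + (-1*(-24) - 32*75)))/48012 = 1700*(-1/22327) - 31616/((915*(1/7969) - 3676*(-1/8316)) + (24 - 2400))*(1/48012) = -1700/22327 - 31616/((915/7969 + 919/2079) - 2376)*(1/48012) = -1700/22327 - 31616/(9225796/16567551 - 2376)*(1/48012) = -1700/22327 - 31616/(-39355275380/16567551)*(1/48012) = -1700/22327 - 31616*(-16567551/39355275380)*(1/48012) = -1700/22327 + (130949923104/9838818845)*(1/48012) = -1700/22327 + 10912493592/39365114198845 = -66677050893607916/878904904717612315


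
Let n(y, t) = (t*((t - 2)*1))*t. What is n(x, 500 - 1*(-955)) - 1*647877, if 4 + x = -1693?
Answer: 3075389448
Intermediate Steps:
x = -1697 (x = -4 - 1693 = -1697)
n(y, t) = t**2*(-2 + t) (n(y, t) = (t*((-2 + t)*1))*t = (t*(-2 + t))*t = t**2*(-2 + t))
n(x, 500 - 1*(-955)) - 1*647877 = (500 - 1*(-955))**2*(-2 + (500 - 1*(-955))) - 1*647877 = (500 + 955)**2*(-2 + (500 + 955)) - 647877 = 1455**2*(-2 + 1455) - 647877 = 2117025*1453 - 647877 = 3076037325 - 647877 = 3075389448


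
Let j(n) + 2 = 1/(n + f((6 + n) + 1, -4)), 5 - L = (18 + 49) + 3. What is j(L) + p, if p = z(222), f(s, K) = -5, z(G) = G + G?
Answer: 30939/70 ≈ 441.99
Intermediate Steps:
z(G) = 2*G
L = -65 (L = 5 - ((18 + 49) + 3) = 5 - (67 + 3) = 5 - 1*70 = 5 - 70 = -65)
j(n) = -2 + 1/(-5 + n) (j(n) = -2 + 1/(n - 5) = -2 + 1/(-5 + n))
p = 444 (p = 2*222 = 444)
j(L) + p = (11 - 2*(-65))/(-5 - 65) + 444 = (11 + 130)/(-70) + 444 = -1/70*141 + 444 = -141/70 + 444 = 30939/70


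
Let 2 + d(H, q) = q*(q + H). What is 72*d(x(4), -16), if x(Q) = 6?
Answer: 11376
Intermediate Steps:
d(H, q) = -2 + q*(H + q) (d(H, q) = -2 + q*(q + H) = -2 + q*(H + q))
72*d(x(4), -16) = 72*(-2 + (-16)**2 + 6*(-16)) = 72*(-2 + 256 - 96) = 72*158 = 11376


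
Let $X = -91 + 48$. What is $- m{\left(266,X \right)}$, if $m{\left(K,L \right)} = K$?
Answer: $-266$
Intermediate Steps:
$X = -43$
$- m{\left(266,X \right)} = \left(-1\right) 266 = -266$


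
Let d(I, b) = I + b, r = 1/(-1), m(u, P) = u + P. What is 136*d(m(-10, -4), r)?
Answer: -2040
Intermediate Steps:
m(u, P) = P + u
r = -1
136*d(m(-10, -4), r) = 136*((-4 - 10) - 1) = 136*(-14 - 1) = 136*(-15) = -2040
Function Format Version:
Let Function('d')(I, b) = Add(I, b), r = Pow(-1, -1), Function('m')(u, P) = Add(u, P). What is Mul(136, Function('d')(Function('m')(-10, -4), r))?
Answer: -2040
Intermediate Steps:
Function('m')(u, P) = Add(P, u)
r = -1
Mul(136, Function('d')(Function('m')(-10, -4), r)) = Mul(136, Add(Add(-4, -10), -1)) = Mul(136, Add(-14, -1)) = Mul(136, -15) = -2040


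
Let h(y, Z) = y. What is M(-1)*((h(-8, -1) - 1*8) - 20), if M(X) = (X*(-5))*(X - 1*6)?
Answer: 1260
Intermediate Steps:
M(X) = -5*X*(-6 + X) (M(X) = (-5*X)*(X - 6) = (-5*X)*(-6 + X) = -5*X*(-6 + X))
M(-1)*((h(-8, -1) - 1*8) - 20) = (5*(-1)*(6 - 1*(-1)))*((-8 - 1*8) - 20) = (5*(-1)*(6 + 1))*((-8 - 8) - 20) = (5*(-1)*7)*(-16 - 20) = -35*(-36) = 1260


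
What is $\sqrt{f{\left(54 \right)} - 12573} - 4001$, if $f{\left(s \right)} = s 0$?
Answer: $-4001 + 3 i \sqrt{1397} \approx -4001.0 + 112.13 i$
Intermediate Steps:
$f{\left(s \right)} = 0$
$\sqrt{f{\left(54 \right)} - 12573} - 4001 = \sqrt{0 - 12573} - 4001 = \sqrt{-12573} - 4001 = 3 i \sqrt{1397} - 4001 = -4001 + 3 i \sqrt{1397}$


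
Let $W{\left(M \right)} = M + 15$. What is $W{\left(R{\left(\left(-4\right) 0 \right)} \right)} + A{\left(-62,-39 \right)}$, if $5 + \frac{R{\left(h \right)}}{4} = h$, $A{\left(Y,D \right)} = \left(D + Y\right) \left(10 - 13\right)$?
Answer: $298$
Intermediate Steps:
$A{\left(Y,D \right)} = - 3 D - 3 Y$ ($A{\left(Y,D \right)} = \left(D + Y\right) \left(-3\right) = - 3 D - 3 Y$)
$R{\left(h \right)} = -20 + 4 h$
$W{\left(M \right)} = 15 + M$
$W{\left(R{\left(\left(-4\right) 0 \right)} \right)} + A{\left(-62,-39 \right)} = \left(15 - \left(20 - 4 \left(\left(-4\right) 0\right)\right)\right) - -303 = \left(15 + \left(-20 + 4 \cdot 0\right)\right) + \left(117 + 186\right) = \left(15 + \left(-20 + 0\right)\right) + 303 = \left(15 - 20\right) + 303 = -5 + 303 = 298$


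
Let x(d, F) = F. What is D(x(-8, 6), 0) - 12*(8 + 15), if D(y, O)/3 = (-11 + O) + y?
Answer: -291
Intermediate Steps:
D(y, O) = -33 + 3*O + 3*y (D(y, O) = 3*((-11 + O) + y) = 3*(-11 + O + y) = -33 + 3*O + 3*y)
D(x(-8, 6), 0) - 12*(8 + 15) = (-33 + 3*0 + 3*6) - 12*(8 + 15) = (-33 + 0 + 18) - 12*23 = -15 - 276 = -291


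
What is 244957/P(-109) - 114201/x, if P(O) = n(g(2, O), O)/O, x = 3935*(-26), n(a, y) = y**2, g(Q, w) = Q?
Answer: -25049102761/11151790 ≈ -2246.2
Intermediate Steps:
x = -102310
P(O) = O (P(O) = O**2/O = O)
244957/P(-109) - 114201/x = 244957/(-109) - 114201/(-102310) = 244957*(-1/109) - 114201*(-1/102310) = -244957/109 + 114201/102310 = -25049102761/11151790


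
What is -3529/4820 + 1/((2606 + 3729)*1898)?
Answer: -848641825/1159097212 ≈ -0.73216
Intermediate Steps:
-3529/4820 + 1/((2606 + 3729)*1898) = -3529*1/4820 + (1/1898)/6335 = -3529/4820 + (1/6335)*(1/1898) = -3529/4820 + 1/12023830 = -848641825/1159097212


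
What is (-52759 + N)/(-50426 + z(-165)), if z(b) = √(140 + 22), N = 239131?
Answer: -4698997236/1271390657 - 838674*√2/1271390657 ≈ -3.6969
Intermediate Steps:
z(b) = 9*√2 (z(b) = √162 = 9*√2)
(-52759 + N)/(-50426 + z(-165)) = (-52759 + 239131)/(-50426 + 9*√2) = 186372/(-50426 + 9*√2)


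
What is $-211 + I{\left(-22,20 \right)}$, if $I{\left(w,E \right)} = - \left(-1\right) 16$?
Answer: $-195$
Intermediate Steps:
$I{\left(w,E \right)} = 16$ ($I{\left(w,E \right)} = \left(-1\right) \left(-16\right) = 16$)
$-211 + I{\left(-22,20 \right)} = -211 + 16 = -195$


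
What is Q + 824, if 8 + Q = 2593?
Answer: 3409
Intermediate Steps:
Q = 2585 (Q = -8 + 2593 = 2585)
Q + 824 = 2585 + 824 = 3409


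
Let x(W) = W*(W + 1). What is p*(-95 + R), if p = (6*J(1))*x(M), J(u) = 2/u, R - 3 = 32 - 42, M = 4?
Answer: -24480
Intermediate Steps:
R = -7 (R = 3 + (32 - 42) = 3 - 10 = -7)
x(W) = W*(1 + W)
p = 240 (p = (6*(2/1))*(4*(1 + 4)) = (6*(2*1))*(4*5) = (6*2)*20 = 12*20 = 240)
p*(-95 + R) = 240*(-95 - 7) = 240*(-102) = -24480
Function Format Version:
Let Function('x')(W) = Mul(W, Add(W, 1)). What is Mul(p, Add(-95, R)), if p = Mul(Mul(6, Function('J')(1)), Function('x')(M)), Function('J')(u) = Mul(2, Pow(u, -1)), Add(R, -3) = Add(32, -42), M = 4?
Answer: -24480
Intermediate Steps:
R = -7 (R = Add(3, Add(32, -42)) = Add(3, -10) = -7)
Function('x')(W) = Mul(W, Add(1, W))
p = 240 (p = Mul(Mul(6, Mul(2, Pow(1, -1))), Mul(4, Add(1, 4))) = Mul(Mul(6, Mul(2, 1)), Mul(4, 5)) = Mul(Mul(6, 2), 20) = Mul(12, 20) = 240)
Mul(p, Add(-95, R)) = Mul(240, Add(-95, -7)) = Mul(240, -102) = -24480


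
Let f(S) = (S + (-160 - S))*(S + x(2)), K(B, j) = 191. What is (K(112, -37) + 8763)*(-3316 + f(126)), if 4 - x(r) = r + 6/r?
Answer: -208771464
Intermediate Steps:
x(r) = 4 - r - 6/r (x(r) = 4 - (r + 6/r) = 4 + (-r - 6/r) = 4 - r - 6/r)
f(S) = 160 - 160*S (f(S) = (S + (-160 - S))*(S + (4 - 1*2 - 6/2)) = -160*(S + (4 - 2 - 6*½)) = -160*(S + (4 - 2 - 3)) = -160*(S - 1) = -160*(-1 + S) = 160 - 160*S)
(K(112, -37) + 8763)*(-3316 + f(126)) = (191 + 8763)*(-3316 + (160 - 160*126)) = 8954*(-3316 + (160 - 20160)) = 8954*(-3316 - 20000) = 8954*(-23316) = -208771464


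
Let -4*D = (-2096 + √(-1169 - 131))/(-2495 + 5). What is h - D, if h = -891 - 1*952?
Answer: -2294273/1245 - I*√13/996 ≈ -1842.8 - 0.00362*I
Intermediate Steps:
D = -262/1245 + I*√13/996 (D = -(-2096 + √(-1169 - 131))/(4*(-2495 + 5)) = -(-2096 + √(-1300))/(4*(-2490)) = -(-2096 + 10*I*√13)*(-1)/(4*2490) = -(1048/1245 - I*√13/249)/4 = -262/1245 + I*√13/996 ≈ -0.21044 + 0.00362*I)
h = -1843 (h = -891 - 952 = -1843)
h - D = -1843 - (-262/1245 + I*√13/996) = -1843 + (262/1245 - I*√13/996) = -2294273/1245 - I*√13/996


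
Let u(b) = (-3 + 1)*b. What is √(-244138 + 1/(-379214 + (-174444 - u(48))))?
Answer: I*√74811424097012034/553562 ≈ 494.1*I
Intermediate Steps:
u(b) = -2*b
√(-244138 + 1/(-379214 + (-174444 - u(48)))) = √(-244138 + 1/(-379214 + (-174444 - (-2)*48))) = √(-244138 + 1/(-379214 + (-174444 - 1*(-96)))) = √(-244138 + 1/(-379214 + (-174444 + 96))) = √(-244138 + 1/(-379214 - 174348)) = √(-244138 + 1/(-553562)) = √(-244138 - 1/553562) = √(-135145519557/553562) = I*√74811424097012034/553562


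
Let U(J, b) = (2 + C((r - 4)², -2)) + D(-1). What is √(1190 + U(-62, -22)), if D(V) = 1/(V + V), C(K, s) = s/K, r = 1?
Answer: √42886/6 ≈ 34.515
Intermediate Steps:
D(V) = 1/(2*V)
U(J, b) = 23/18 (U(J, b) = (2 - 2/(1 - 4)²) + (½)/(-1) = (2 - 2/((-3)²)) + (½)*(-1) = (2 - 2/9) - ½ = 16/9 - ½ = 23/18)
√(1190 + U(-62, -22)) = √(1190 + 23/18) = √(21443/18) = √42886/6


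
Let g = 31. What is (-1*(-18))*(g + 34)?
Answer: 1170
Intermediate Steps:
(-1*(-18))*(g + 34) = (-1*(-18))*(31 + 34) = 18*65 = 1170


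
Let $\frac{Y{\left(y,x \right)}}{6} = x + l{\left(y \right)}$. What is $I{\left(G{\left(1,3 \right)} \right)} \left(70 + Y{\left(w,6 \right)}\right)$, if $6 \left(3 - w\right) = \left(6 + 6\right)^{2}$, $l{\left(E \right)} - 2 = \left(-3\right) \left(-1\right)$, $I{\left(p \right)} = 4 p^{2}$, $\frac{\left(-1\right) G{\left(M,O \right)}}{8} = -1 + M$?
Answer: $0$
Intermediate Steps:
$G{\left(M,O \right)} = 8 - 8 M$ ($G{\left(M,O \right)} = - 8 \left(-1 + M\right) = 8 - 8 M$)
$l{\left(E \right)} = 5$ ($l{\left(E \right)} = 2 - -3 = 2 + 3 = 5$)
$w = -21$ ($w = 3 - \frac{\left(6 + 6\right)^{2}}{6} = 3 - \frac{12^{2}}{6} = 3 - 24 = -21$)
$Y{\left(y,x \right)} = 30 + 6 x$ ($Y{\left(y,x \right)} = 6 \left(x + 5\right) = 6 \left(5 + x\right) = 30 + 6 x$)
$I{\left(G{\left(1,3 \right)} \right)} \left(70 + Y{\left(w,6 \right)}\right) = 4 \left(8 - 8\right)^{2} \left(70 + \left(30 + 6 \cdot 6\right)\right) = 4 \left(8 - 8\right)^{2} \left(70 + \left(30 + 36\right)\right) = 4 \cdot 0^{2} \left(70 + 66\right) = 4 \cdot 0 \cdot 136 = 0 \cdot 136 = 0$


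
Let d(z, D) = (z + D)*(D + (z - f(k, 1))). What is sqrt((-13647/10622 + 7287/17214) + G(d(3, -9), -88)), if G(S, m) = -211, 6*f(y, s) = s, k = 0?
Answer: 7*I*sqrt(1003851787472751)/15237259 ≈ 14.555*I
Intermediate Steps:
f(y, s) = s/6
d(z, D) = (D + z)*(-1/6 + D + z) (d(z, D) = (z + D)*(D + (z - 1/6)) = (D + z)*(D + (z - 1*1/6)) = (D + z)*(D + (z - 1/6)) = (D + z)*(D + (-1/6 + z)) = (D + z)*(-1/6 + D + z))
sqrt((-13647/10622 + 7287/17214) + G(d(3, -9), -88)) = sqrt((-13647/10622 + 7287/17214) - 211) = sqrt((-13647*1/10622 + 7287*(1/17214)) - 211) = sqrt((-13647/10622 + 2429/5738) - 211) = sqrt(-13126412/15237259 - 211) = sqrt(-3228188061/15237259) = 7*I*sqrt(1003851787472751)/15237259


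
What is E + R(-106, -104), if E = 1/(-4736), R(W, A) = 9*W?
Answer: -4518145/4736 ≈ -954.00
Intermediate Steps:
E = -1/4736 ≈ -0.00021115
E + R(-106, -104) = -1/4736 + 9*(-106) = -1/4736 - 954 = -4518145/4736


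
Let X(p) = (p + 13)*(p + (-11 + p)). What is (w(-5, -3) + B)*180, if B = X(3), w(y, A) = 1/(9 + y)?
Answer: -14355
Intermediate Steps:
X(p) = (-11 + 2*p)*(13 + p) (X(p) = (13 + p)*(-11 + 2*p) = (-11 + 2*p)*(13 + p))
B = -80 (B = -143 + 2*3² + 15*3 = -143 + 2*9 + 45 = -143 + 18 + 45 = -80)
(w(-5, -3) + B)*180 = (1/(9 - 5) - 80)*180 = (1/4 - 80)*180 = (¼ - 80)*180 = -319/4*180 = -14355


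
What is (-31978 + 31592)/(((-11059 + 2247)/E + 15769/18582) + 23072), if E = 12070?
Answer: -43286954820/2587362054263 ≈ -0.016730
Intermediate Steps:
(-31978 + 31592)/(((-11059 + 2247)/E + 15769/18582) + 23072) = (-31978 + 31592)/(((-11059 + 2247)/12070 + 15769/18582) + 23072) = -386/((-8812*1/12070 + 15769*(1/18582)) + 23072) = -386/((-4406/6035 + 15769/18582) + 23072) = -386/(13293623/112142370 + 23072) = -386/2587362054263/112142370 = -386*112142370/2587362054263 = -43286954820/2587362054263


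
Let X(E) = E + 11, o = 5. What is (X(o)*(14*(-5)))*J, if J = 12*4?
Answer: -53760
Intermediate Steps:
J = 48
X(E) = 11 + E
(X(o)*(14*(-5)))*J = ((11 + 5)*(14*(-5)))*48 = (16*(-70))*48 = -1120*48 = -53760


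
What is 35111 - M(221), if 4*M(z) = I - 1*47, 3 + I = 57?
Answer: 140437/4 ≈ 35109.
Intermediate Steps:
I = 54 (I = -3 + 57 = 54)
M(z) = 7/4 (M(z) = (54 - 1*47)/4 = (54 - 47)/4 = (¼)*7 = 7/4)
35111 - M(221) = 35111 - 1*7/4 = 35111 - 7/4 = 140437/4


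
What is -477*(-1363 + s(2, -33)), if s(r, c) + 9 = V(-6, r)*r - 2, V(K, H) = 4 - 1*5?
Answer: 656352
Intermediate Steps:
V(K, H) = -1 (V(K, H) = 4 - 5 = -1)
s(r, c) = -11 - r (s(r, c) = -9 + (-r - 2) = -9 + (-2 - r) = -11 - r)
-477*(-1363 + s(2, -33)) = -477*(-1363 + (-11 - 1*2)) = -477*(-1363 + (-11 - 2)) = -477*(-1363 - 13) = -477*(-1376) = 656352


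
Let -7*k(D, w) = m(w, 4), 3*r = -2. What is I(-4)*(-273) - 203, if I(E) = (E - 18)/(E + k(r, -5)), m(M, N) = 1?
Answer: -47929/29 ≈ -1652.7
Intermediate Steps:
r = -⅔ (r = (⅓)*(-2) = -⅔ ≈ -0.66667)
k(D, w) = -⅐ (k(D, w) = -⅐*1 = -⅐)
I(E) = (-18 + E)/(-⅐ + E) (I(E) = (E - 18)/(E - ⅐) = (-18 + E)/(-⅐ + E))
I(-4)*(-273) - 203 = (7*(-18 - 4)/(-1 + 7*(-4)))*(-273) - 203 = (7*(-22)/(-1 - 28))*(-273) - 203 = (7*(-22)/(-29))*(-273) - 203 = (7*(-1/29)*(-22))*(-273) - 203 = (154/29)*(-273) - 203 = -42042/29 - 203 = -47929/29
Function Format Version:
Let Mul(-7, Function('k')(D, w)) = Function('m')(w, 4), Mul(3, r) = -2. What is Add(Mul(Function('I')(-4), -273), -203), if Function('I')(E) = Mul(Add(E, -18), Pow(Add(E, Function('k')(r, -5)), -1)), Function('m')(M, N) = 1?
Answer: Rational(-47929, 29) ≈ -1652.7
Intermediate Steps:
r = Rational(-2, 3) (r = Mul(Rational(1, 3), -2) = Rational(-2, 3) ≈ -0.66667)
Function('k')(D, w) = Rational(-1, 7) (Function('k')(D, w) = Mul(Rational(-1, 7), 1) = Rational(-1, 7))
Function('I')(E) = Mul(Pow(Add(Rational(-1, 7), E), -1), Add(-18, E)) (Function('I')(E) = Mul(Add(E, -18), Pow(Add(E, Rational(-1, 7)), -1)) = Mul(Add(-18, E), Pow(Add(Rational(-1, 7), E), -1)) = Mul(Pow(Add(Rational(-1, 7), E), -1), Add(-18, E)))
Add(Mul(Function('I')(-4), -273), -203) = Add(Mul(Mul(7, Pow(Add(-1, Mul(7, -4)), -1), Add(-18, -4)), -273), -203) = Add(Mul(Mul(7, Pow(Add(-1, -28), -1), -22), -273), -203) = Add(Mul(Mul(7, Pow(-29, -1), -22), -273), -203) = Add(Mul(Mul(7, Rational(-1, 29), -22), -273), -203) = Add(Mul(Rational(154, 29), -273), -203) = Add(Rational(-42042, 29), -203) = Rational(-47929, 29)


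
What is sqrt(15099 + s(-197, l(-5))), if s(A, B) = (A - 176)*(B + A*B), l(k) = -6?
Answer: 27*I*sqrt(581) ≈ 650.81*I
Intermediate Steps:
s(A, B) = (-176 + A)*(B + A*B)
sqrt(15099 + s(-197, l(-5))) = sqrt(15099 - 6*(-176 + (-197)**2 - 175*(-197))) = sqrt(15099 - 6*(-176 + 38809 + 34475)) = sqrt(15099 - 6*73108) = sqrt(15099 - 438648) = sqrt(-423549) = 27*I*sqrt(581)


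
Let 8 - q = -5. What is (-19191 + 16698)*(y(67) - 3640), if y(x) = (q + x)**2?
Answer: -6880680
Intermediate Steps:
q = 13 (q = 8 - 1*(-5) = 8 + 5 = 13)
y(x) = (13 + x)**2
(-19191 + 16698)*(y(67) - 3640) = (-19191 + 16698)*((13 + 67)**2 - 3640) = -2493*(80**2 - 3640) = -2493*(6400 - 3640) = -2493*2760 = -6880680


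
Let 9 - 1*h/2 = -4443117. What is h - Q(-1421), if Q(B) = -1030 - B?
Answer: 8885861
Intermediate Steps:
h = 8886252 (h = 18 - 2*(-4443117) = 18 + 8886234 = 8886252)
h - Q(-1421) = 8886252 - (-1030 - 1*(-1421)) = 8886252 - (-1030 + 1421) = 8886252 - 1*391 = 8886252 - 391 = 8885861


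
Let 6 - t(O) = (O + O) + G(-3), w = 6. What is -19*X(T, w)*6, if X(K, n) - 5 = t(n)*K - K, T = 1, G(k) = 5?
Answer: 798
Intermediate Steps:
t(O) = 1 - 2*O (t(O) = 6 - ((O + O) + 5) = 6 - (2*O + 5) = 6 - (5 + 2*O) = 6 + (-5 - 2*O) = 1 - 2*O)
X(K, n) = 5 - K + K*(1 - 2*n) (X(K, n) = 5 + ((1 - 2*n)*K - K) = 5 + (K*(1 - 2*n) - K) = 5 + (-K + K*(1 - 2*n)) = 5 - K + K*(1 - 2*n))
-19*X(T, w)*6 = -19*(5 - 2*1*6)*6 = -19*(5 - 12)*6 = -19*(-7)*6 = 133*6 = 798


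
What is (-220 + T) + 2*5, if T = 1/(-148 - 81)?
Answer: -48091/229 ≈ -210.00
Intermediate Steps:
T = -1/229 (T = 1/(-229) = -1/229 ≈ -0.0043668)
(-220 + T) + 2*5 = (-220 - 1/229) + 2*5 = -50381/229 + 10 = -48091/229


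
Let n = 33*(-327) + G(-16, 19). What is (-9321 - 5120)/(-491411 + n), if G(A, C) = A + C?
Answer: 14441/502199 ≈ 0.028756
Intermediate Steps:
n = -10788 (n = 33*(-327) + (-16 + 19) = -10791 + 3 = -10788)
(-9321 - 5120)/(-491411 + n) = (-9321 - 5120)/(-491411 - 10788) = -14441/(-502199) = -14441*(-1/502199) = 14441/502199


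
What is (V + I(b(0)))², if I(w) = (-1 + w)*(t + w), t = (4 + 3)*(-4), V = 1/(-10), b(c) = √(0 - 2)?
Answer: (259 - 290*I*√2)²/100 ≈ -1011.2 - 2124.4*I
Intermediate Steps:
b(c) = I*√2 (b(c) = √(-2) = I*√2)
V = -⅒ ≈ -0.10000
t = -28 (t = 7*(-4) = -28)
I(w) = (-1 + w)*(-28 + w)
(V + I(b(0)))² = (-⅒ + (28 + (I*√2)² - 29*I*√2))² = (-⅒ + (28 - 2 - 29*I*√2))² = (-⅒ + (26 - 29*I*√2))² = (259/10 - 29*I*√2)²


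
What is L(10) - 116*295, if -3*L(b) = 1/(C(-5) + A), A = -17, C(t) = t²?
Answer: -821281/24 ≈ -34220.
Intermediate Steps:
L(b) = -1/24 (L(b) = -1/(3*((-5)² - 17)) = -1/(3*(25 - 17)) = -⅓/8 = -⅓*⅛ = -1/24)
L(10) - 116*295 = -1/24 - 116*295 = -1/24 - 34220 = -821281/24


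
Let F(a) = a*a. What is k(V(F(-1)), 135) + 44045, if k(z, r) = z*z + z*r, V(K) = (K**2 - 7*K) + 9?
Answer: 44459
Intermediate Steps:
F(a) = a**2
V(K) = 9 + K**2 - 7*K
k(z, r) = z**2 + r*z
k(V(F(-1)), 135) + 44045 = (9 + ((-1)**2)**2 - 7*(-1)**2)*(135 + (9 + ((-1)**2)**2 - 7*(-1)**2)) + 44045 = (9 + 1**2 - 7*1)*(135 + (9 + 1**2 - 7*1)) + 44045 = (9 + 1 - 7)*(135 + (9 + 1 - 7)) + 44045 = 3*(135 + 3) + 44045 = 3*138 + 44045 = 414 + 44045 = 44459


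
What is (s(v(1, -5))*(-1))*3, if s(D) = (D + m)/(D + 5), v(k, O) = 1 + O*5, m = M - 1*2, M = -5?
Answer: -93/19 ≈ -4.8947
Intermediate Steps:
m = -7 (m = -5 - 1*2 = -5 - 2 = -7)
v(k, O) = 1 + 5*O
s(D) = (-7 + D)/(5 + D) (s(D) = (D - 7)/(D + 5) = (-7 + D)/(5 + D))
(s(v(1, -5))*(-1))*3 = (((-7 + (1 + 5*(-5)))/(5 + (1 + 5*(-5))))*(-1))*3 = (((-7 + (1 - 25))/(5 + (1 - 25)))*(-1))*3 = (((-7 - 24)/(5 - 24))*(-1))*3 = ((-31/(-19))*(-1))*3 = (-1/19*(-31)*(-1))*3 = ((31/19)*(-1))*3 = -31/19*3 = -93/19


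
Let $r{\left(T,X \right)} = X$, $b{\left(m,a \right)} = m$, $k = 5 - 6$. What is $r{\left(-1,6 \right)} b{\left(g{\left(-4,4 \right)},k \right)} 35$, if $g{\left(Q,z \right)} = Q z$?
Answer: $-3360$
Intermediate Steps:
$k = -1$ ($k = 5 - 6 = -1$)
$r{\left(-1,6 \right)} b{\left(g{\left(-4,4 \right)},k \right)} 35 = 6 \left(\left(-4\right) 4\right) 35 = 6 \left(-16\right) 35 = \left(-96\right) 35 = -3360$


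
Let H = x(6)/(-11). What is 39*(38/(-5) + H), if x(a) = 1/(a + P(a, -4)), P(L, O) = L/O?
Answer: -49036/165 ≈ -297.19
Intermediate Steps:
x(a) = 4/(3*a) (x(a) = 1/(a + a/(-4)) = 1/(a + a*(-1/4)) = 1/(a - a/4) = 1/(3*a/4) = 4/(3*a))
H = -2/99 (H = ((4/3)/6)/(-11) = ((4/3)*(1/6))*(-1/11) = (2/9)*(-1/11) = -2/99 ≈ -0.020202)
39*(38/(-5) + H) = 39*(38/(-5) - 2/99) = 39*(38*(-1/5) - 2/99) = 39*(-38/5 - 2/99) = 39*(-3772/495) = -49036/165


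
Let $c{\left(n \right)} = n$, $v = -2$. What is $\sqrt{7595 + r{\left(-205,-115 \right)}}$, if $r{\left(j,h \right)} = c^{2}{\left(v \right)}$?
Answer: $\sqrt{7599} \approx 87.172$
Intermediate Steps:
$r{\left(j,h \right)} = 4$ ($r{\left(j,h \right)} = \left(-2\right)^{2} = 4$)
$\sqrt{7595 + r{\left(-205,-115 \right)}} = \sqrt{7595 + 4} = \sqrt{7599}$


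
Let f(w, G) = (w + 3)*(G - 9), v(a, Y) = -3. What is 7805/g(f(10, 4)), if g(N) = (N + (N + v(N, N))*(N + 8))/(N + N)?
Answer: -1014650/3811 ≈ -266.24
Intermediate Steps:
f(w, G) = (-9 + G)*(3 + w) (f(w, G) = (3 + w)*(-9 + G) = (-9 + G)*(3 + w))
g(N) = (N + (-3 + N)*(8 + N))/(2*N) (g(N) = (N + (N - 3)*(N + 8))/(N + N) = (N + (-3 + N)*(8 + N))/((2*N)) = (N + (-3 + N)*(8 + N))*(1/(2*N)) = (N + (-3 + N)*(8 + N))/(2*N))
7805/g(f(10, 4)) = 7805/(3 + (-27 - 9*10 + 3*4 + 4*10)/2 - 12/(-27 - 9*10 + 3*4 + 4*10)) = 7805/(3 + (-27 - 90 + 12 + 40)/2 - 12/(-27 - 90 + 12 + 40)) = 7805/(3 + (½)*(-65) - 12/(-65)) = 7805/(3 - 65/2 - 12*(-1/65)) = 7805/(3 - 65/2 + 12/65) = 7805/(-3811/130) = 7805*(-130/3811) = -1014650/3811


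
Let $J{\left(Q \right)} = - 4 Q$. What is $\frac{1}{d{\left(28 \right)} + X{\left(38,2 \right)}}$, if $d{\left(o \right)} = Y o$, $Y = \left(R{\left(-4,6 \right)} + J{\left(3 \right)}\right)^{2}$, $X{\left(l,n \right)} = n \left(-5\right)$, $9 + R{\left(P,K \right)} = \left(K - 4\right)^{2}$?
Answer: $\frac{1}{8082} \approx 0.00012373$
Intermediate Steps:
$R{\left(P,K \right)} = -9 + \left(-4 + K\right)^{2}$ ($R{\left(P,K \right)} = -9 + \left(K - 4\right)^{2} = -9 + \left(-4 + K\right)^{2}$)
$X{\left(l,n \right)} = - 5 n$
$Y = 289$ ($Y = \left(\left(-9 + \left(-4 + 6\right)^{2}\right) - 12\right)^{2} = \left(\left(-9 + 2^{2}\right) - 12\right)^{2} = \left(\left(-9 + 4\right) - 12\right)^{2} = \left(-5 - 12\right)^{2} = \left(-17\right)^{2} = 289$)
$d{\left(o \right)} = 289 o$
$\frac{1}{d{\left(28 \right)} + X{\left(38,2 \right)}} = \frac{1}{289 \cdot 28 - 10} = \frac{1}{8092 - 10} = \frac{1}{8082}$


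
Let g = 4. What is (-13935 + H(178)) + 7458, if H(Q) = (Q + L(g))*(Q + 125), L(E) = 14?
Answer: 51699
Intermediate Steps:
H(Q) = (14 + Q)*(125 + Q) (H(Q) = (Q + 14)*(Q + 125) = (14 + Q)*(125 + Q))
(-13935 + H(178)) + 7458 = (-13935 + (1750 + 178² + 139*178)) + 7458 = (-13935 + (1750 + 31684 + 24742)) + 7458 = (-13935 + 58176) + 7458 = 44241 + 7458 = 51699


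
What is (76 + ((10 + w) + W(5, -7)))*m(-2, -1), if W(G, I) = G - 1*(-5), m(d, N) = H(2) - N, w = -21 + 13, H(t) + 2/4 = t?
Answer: 220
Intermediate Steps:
H(t) = -1/2 + t
w = -8
m(d, N) = 3/2 - N (m(d, N) = (-1/2 + 2) - N = 3/2 - N)
W(G, I) = 5 + G (W(G, I) = G + 5 = 5 + G)
(76 + ((10 + w) + W(5, -7)))*m(-2, -1) = (76 + ((10 - 8) + (5 + 5)))*(3/2 - 1*(-1)) = (76 + (2 + 10))*(3/2 + 1) = (76 + 12)*(5/2) = 88*(5/2) = 220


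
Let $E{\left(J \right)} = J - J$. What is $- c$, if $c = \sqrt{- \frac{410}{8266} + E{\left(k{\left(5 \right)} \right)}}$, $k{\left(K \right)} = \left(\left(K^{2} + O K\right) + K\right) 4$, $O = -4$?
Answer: $- \frac{i \sqrt{847265}}{4133} \approx - 0.22271 i$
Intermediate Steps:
$k{\left(K \right)} = - 12 K + 4 K^{2}$ ($k{\left(K \right)} = \left(\left(K^{2} - 4 K\right) + K\right) 4 = \left(K^{2} - 3 K\right) 4 = - 12 K + 4 K^{2}$)
$E{\left(J \right)} = 0$
$c = \frac{i \sqrt{847265}}{4133}$ ($c = \sqrt{- \frac{410}{8266} + 0} = \sqrt{\left(-410\right) \frac{1}{8266} + 0} = \sqrt{- \frac{205}{4133} + 0} = \sqrt{- \frac{205}{4133}} = \frac{i \sqrt{847265}}{4133} \approx 0.22271 i$)
$- c = - \frac{i \sqrt{847265}}{4133}$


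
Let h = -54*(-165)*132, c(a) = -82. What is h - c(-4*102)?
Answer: 1176202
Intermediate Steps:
h = 1176120 (h = 8910*132 = 1176120)
h - c(-4*102) = 1176120 - 1*(-82) = 1176120 + 82 = 1176202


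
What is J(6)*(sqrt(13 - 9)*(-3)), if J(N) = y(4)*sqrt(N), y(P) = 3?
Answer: -18*sqrt(6) ≈ -44.091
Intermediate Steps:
J(N) = 3*sqrt(N)
J(6)*(sqrt(13 - 9)*(-3)) = (3*sqrt(6))*(sqrt(13 - 9)*(-3)) = (3*sqrt(6))*(sqrt(4)*(-3)) = (3*sqrt(6))*(2*(-3)) = (3*sqrt(6))*(-6) = -18*sqrt(6)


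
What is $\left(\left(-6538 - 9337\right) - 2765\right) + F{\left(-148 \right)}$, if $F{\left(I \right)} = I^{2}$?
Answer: $3264$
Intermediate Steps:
$\left(\left(-6538 - 9337\right) - 2765\right) + F{\left(-148 \right)} = \left(\left(-6538 - 9337\right) - 2765\right) + \left(-148\right)^{2} = \left(\left(-6538 - 9337\right) - 2765\right) + 21904 = \left(-15875 - 2765\right) + 21904 = -18640 + 21904 = 3264$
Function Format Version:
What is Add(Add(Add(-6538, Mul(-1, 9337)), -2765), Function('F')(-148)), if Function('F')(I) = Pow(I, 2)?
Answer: 3264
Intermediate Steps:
Add(Add(Add(-6538, Mul(-1, 9337)), -2765), Function('F')(-148)) = Add(Add(Add(-6538, Mul(-1, 9337)), -2765), Pow(-148, 2)) = Add(Add(Add(-6538, -9337), -2765), 21904) = Add(Add(-15875, -2765), 21904) = Add(-18640, 21904) = 3264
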